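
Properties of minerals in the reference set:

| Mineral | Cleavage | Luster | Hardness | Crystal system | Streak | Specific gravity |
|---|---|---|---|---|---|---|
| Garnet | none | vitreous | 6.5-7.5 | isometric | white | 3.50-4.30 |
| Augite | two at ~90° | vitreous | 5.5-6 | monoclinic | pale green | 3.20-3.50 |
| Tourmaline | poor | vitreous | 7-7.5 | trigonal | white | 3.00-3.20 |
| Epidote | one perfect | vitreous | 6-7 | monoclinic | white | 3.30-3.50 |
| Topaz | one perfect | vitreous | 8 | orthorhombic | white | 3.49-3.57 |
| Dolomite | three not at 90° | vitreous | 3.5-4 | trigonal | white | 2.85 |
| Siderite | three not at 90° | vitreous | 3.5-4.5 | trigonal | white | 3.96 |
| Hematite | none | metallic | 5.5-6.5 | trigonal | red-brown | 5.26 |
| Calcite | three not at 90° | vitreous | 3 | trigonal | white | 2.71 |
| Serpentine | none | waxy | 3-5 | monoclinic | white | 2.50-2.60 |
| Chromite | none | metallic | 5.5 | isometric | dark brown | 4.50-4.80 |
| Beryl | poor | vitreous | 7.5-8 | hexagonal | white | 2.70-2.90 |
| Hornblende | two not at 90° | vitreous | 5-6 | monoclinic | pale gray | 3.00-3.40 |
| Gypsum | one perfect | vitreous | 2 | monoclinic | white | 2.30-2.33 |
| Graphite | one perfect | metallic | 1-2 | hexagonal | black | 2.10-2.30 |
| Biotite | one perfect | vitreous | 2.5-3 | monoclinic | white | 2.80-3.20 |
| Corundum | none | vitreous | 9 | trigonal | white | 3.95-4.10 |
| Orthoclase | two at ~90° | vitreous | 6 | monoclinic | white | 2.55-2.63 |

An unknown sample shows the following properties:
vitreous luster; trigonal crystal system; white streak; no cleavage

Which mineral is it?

Corundum

Vitreous luster eliminates Hematite, Serpentine, Chromite, Graphite.
Trigonal crystal system — leaves Tourmaline, Dolomite, Siderite, Calcite, Corundum.
White streak — no further eliminations.
No cleavage — narrows the field to Corundum.
Corundum is the sole remaining match.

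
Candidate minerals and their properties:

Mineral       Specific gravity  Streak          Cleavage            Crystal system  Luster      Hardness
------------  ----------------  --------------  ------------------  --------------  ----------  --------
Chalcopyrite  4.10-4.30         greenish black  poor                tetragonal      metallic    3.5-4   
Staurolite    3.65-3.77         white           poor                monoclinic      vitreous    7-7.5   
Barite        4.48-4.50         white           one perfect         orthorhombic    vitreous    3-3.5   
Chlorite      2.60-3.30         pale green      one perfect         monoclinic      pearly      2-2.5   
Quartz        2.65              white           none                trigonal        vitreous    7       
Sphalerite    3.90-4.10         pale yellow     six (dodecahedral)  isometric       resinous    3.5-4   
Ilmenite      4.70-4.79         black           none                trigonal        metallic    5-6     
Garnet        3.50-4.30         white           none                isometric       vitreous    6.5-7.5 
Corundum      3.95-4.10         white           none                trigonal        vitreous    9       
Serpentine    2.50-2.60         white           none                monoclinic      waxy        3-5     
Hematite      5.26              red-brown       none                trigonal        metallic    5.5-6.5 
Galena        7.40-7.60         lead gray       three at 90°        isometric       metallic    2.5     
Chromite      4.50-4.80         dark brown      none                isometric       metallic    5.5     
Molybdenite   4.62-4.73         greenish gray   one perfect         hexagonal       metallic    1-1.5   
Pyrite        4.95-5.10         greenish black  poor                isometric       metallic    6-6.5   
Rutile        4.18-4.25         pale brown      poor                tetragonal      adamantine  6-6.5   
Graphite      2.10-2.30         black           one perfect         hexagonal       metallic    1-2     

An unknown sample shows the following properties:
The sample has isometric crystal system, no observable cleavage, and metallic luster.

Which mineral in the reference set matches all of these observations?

Chromite

Isometric crystal system: Sphalerite, Garnet, Galena, Chromite, Pyrite remain.
No observable cleavage: leaves Garnet, Chromite.
Metallic luster rules out Garnet.
Chromite is the sole remaining match.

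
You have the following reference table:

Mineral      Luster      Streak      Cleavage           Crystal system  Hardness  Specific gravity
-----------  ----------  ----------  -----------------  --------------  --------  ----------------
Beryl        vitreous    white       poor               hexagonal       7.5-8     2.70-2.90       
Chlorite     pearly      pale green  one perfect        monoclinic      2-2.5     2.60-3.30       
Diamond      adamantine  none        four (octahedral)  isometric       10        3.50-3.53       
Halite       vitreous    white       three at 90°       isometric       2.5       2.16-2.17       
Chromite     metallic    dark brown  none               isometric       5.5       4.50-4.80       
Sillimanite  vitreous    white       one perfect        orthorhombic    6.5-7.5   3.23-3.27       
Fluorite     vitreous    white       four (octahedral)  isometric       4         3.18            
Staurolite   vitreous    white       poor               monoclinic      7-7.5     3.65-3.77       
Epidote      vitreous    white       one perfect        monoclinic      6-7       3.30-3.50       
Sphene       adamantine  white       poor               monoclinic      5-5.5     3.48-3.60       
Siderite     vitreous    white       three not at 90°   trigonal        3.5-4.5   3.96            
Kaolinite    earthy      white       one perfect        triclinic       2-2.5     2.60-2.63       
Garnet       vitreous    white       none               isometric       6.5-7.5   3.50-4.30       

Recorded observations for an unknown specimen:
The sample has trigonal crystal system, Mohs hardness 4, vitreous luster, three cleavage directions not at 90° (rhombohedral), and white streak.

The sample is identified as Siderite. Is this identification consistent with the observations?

Consistent

Trigonal crystal system — fits Siderite (trigonal system).
Mohs hardness 4 — fits Siderite (hardness 3.5-4.5).
Vitreous luster — fits Siderite (vitreous luster).
Three cleavage directions not at 90° (rhombohedral) — fits Siderite (cleavage three not at 90°).
White streak — fits Siderite (white streak).
All observations are consistent with the tabulated values for Siderite.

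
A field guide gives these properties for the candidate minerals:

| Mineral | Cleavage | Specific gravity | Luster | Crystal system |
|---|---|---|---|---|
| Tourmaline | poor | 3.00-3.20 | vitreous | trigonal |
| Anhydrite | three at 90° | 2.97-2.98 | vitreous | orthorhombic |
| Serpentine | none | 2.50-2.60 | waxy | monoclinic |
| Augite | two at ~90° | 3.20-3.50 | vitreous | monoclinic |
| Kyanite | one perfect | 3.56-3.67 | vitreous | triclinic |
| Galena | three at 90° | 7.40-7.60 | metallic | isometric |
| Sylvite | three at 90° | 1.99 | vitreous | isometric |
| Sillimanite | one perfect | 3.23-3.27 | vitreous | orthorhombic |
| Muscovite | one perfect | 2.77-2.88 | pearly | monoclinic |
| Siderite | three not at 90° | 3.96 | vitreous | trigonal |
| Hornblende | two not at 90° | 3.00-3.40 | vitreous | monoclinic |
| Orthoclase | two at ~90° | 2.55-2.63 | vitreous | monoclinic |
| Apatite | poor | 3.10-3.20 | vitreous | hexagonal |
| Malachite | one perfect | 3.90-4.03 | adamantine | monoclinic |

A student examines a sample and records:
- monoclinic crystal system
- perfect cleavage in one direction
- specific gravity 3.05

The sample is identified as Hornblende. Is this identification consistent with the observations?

Monoclinic crystal system — matches Hornblende (monoclinic system).
Perfect cleavage in one direction — Hornblende has cleavage two not at 90°; inconsistent.
Specific gravity 3.05 — matches Hornblende (SG 3.00-3.40).
Hornblende is excluded by the cleavage.

Inconsistent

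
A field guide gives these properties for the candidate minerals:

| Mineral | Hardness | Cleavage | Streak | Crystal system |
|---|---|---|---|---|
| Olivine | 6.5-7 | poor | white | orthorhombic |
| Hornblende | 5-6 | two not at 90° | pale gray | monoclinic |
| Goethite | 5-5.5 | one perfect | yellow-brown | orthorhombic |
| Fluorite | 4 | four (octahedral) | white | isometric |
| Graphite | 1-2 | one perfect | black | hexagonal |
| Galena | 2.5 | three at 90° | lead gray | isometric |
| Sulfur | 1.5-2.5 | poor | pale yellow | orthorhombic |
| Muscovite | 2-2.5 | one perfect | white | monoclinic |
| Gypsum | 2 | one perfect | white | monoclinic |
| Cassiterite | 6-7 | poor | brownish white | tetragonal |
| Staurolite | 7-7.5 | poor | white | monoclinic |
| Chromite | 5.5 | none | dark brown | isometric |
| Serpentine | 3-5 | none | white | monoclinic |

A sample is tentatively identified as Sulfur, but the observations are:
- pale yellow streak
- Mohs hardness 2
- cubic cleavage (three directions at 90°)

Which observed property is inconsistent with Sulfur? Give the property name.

Pale yellow streak: Sulfur has pale yellow streak — agrees.
Mohs hardness 2: Sulfur has hardness 1.5-2.5 — agrees.
Cubic cleavage (three directions at 90°): Sulfur has cleavage poor — inconsistent.
The cleavage is the one property that does not fit.

cleavage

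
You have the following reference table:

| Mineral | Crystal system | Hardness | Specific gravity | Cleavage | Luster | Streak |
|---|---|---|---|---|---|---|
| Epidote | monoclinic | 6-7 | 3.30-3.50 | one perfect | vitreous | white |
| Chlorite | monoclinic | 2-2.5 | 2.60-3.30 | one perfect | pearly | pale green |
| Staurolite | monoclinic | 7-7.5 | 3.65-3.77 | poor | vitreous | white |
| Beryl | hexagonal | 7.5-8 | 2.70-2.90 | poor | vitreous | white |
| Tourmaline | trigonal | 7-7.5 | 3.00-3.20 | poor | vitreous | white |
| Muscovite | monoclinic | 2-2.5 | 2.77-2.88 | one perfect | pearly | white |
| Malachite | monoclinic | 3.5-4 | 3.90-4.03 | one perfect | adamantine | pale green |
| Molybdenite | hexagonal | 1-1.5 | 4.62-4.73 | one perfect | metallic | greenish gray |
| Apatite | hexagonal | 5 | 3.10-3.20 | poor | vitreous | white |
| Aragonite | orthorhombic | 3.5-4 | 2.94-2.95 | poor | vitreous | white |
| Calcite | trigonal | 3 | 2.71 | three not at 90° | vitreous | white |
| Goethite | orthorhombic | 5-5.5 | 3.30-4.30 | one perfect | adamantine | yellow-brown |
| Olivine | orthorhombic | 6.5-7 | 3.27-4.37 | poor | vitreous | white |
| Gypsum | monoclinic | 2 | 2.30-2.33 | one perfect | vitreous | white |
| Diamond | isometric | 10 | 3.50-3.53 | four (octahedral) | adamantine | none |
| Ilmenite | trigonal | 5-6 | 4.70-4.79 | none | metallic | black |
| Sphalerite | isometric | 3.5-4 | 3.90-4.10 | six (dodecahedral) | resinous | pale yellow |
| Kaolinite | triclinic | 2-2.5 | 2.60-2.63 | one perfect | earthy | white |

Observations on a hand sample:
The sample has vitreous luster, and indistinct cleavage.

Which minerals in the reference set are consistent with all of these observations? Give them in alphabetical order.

Apatite, Aragonite, Beryl, Olivine, Staurolite, Tourmaline

Vitreous luster — narrows the field to Epidote, Staurolite, Beryl, Tourmaline, Apatite, Aragonite, Calcite, Olivine, Gypsum.
Indistinct cleavage rules out Epidote, Calcite, Gypsum.
Consistent with every observation: Apatite, Aragonite, Beryl, Olivine, Staurolite, Tourmaline.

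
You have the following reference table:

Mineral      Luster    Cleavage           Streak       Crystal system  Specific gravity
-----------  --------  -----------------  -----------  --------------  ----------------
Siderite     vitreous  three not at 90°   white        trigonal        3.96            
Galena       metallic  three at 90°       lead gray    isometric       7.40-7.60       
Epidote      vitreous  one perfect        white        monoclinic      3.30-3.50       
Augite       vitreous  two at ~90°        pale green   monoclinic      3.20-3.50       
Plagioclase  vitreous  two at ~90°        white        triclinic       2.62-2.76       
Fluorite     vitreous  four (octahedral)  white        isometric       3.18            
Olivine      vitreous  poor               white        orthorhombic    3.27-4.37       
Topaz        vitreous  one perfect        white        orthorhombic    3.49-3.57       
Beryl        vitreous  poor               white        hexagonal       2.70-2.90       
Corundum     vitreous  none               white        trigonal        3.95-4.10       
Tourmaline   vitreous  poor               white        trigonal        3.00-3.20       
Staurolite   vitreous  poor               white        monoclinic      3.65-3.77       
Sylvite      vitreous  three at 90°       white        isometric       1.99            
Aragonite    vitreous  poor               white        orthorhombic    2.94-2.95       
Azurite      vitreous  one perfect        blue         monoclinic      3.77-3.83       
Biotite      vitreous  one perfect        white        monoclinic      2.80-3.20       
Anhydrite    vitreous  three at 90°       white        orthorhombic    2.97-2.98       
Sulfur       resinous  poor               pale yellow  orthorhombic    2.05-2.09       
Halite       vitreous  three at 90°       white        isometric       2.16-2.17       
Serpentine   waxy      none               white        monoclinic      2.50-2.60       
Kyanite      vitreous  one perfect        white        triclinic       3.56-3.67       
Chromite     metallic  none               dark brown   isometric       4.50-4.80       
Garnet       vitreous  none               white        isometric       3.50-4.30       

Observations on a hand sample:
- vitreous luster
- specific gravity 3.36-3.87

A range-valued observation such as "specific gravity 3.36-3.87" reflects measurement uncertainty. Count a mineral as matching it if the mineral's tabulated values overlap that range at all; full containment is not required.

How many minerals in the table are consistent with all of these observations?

Vitreous luster is inconsistent with Galena, Sulfur, Serpentine, Chromite.
Specific gravity 3.36-3.87: only Epidote, Augite, Olivine, Topaz, Staurolite, Azurite, Kyanite, Garnet remain.
The minerals that satisfy all observations are Augite, Azurite, Epidote, Garnet, Kyanite, Olivine, Staurolite, Topaz.
That is 8 minerals.

8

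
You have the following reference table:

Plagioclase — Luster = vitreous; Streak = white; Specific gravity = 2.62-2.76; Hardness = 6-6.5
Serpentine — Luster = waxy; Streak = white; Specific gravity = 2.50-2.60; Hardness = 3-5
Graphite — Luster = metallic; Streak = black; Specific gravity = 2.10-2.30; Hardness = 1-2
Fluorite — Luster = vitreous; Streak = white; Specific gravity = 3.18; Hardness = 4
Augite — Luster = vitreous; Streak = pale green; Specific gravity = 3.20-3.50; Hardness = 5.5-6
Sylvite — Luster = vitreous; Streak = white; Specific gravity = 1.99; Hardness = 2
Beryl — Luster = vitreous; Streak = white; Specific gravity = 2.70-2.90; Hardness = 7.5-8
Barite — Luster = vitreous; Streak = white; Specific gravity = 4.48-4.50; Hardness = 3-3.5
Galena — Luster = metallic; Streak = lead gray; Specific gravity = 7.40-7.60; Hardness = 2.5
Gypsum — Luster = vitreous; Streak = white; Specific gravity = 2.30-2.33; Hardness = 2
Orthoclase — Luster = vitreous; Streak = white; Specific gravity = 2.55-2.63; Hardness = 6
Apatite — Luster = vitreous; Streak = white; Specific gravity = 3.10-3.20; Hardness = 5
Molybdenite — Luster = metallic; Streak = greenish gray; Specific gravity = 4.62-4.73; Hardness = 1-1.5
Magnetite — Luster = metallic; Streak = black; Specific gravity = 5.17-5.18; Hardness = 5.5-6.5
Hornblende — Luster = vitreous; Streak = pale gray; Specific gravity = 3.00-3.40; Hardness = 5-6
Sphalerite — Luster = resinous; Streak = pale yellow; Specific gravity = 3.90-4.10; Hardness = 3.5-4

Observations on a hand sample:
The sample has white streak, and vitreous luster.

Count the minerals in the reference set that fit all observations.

White streak — narrows the field to Plagioclase, Serpentine, Fluorite, Sylvite, Beryl, Barite, Gypsum, Orthoclase, Apatite.
Vitreous luster rules out Serpentine.
Remaining candidates: Apatite, Barite, Beryl, Fluorite, Gypsum, Orthoclase, Plagioclase, Sylvite.
That is 8 minerals.

8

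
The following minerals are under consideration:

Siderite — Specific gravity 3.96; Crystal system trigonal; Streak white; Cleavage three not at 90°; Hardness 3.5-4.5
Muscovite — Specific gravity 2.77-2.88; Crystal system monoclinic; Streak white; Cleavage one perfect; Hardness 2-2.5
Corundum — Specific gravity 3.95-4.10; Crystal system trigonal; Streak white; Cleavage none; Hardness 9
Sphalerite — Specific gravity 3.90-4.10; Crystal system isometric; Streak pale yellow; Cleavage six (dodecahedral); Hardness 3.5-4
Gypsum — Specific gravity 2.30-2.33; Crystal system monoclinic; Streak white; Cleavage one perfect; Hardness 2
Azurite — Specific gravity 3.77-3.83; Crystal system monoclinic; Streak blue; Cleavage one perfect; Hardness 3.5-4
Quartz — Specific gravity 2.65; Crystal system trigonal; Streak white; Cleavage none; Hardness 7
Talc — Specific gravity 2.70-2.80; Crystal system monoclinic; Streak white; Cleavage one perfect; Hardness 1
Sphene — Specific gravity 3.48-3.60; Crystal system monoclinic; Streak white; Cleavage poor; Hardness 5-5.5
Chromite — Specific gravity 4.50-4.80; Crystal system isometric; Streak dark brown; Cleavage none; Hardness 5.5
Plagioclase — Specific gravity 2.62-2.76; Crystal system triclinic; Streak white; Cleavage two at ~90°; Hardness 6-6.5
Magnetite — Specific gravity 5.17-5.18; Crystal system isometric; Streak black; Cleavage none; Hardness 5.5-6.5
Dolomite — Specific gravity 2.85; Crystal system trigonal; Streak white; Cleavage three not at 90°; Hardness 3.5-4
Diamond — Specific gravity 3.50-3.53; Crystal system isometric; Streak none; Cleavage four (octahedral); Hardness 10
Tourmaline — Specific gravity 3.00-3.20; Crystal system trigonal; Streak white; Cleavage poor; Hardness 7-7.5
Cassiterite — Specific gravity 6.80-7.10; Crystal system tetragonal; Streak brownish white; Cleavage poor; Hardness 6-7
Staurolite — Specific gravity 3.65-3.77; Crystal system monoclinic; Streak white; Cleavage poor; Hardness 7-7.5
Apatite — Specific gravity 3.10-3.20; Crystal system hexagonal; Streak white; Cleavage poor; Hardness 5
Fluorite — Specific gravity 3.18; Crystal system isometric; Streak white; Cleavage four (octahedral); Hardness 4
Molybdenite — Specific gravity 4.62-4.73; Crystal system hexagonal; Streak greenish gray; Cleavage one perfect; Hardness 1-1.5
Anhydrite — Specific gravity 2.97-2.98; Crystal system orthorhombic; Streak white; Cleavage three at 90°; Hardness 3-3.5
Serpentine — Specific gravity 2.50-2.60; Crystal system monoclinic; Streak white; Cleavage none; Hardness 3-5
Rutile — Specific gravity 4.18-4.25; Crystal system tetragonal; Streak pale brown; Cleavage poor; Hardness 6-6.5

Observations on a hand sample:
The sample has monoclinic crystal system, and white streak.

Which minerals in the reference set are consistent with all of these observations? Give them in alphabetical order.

Monoclinic crystal system — narrows the field to Muscovite, Gypsum, Azurite, Talc, Sphene, Staurolite, Serpentine.
White streak excludes Azurite.
The minerals that satisfy all observations are Gypsum, Muscovite, Serpentine, Sphene, Staurolite, Talc.

Gypsum, Muscovite, Serpentine, Sphene, Staurolite, Talc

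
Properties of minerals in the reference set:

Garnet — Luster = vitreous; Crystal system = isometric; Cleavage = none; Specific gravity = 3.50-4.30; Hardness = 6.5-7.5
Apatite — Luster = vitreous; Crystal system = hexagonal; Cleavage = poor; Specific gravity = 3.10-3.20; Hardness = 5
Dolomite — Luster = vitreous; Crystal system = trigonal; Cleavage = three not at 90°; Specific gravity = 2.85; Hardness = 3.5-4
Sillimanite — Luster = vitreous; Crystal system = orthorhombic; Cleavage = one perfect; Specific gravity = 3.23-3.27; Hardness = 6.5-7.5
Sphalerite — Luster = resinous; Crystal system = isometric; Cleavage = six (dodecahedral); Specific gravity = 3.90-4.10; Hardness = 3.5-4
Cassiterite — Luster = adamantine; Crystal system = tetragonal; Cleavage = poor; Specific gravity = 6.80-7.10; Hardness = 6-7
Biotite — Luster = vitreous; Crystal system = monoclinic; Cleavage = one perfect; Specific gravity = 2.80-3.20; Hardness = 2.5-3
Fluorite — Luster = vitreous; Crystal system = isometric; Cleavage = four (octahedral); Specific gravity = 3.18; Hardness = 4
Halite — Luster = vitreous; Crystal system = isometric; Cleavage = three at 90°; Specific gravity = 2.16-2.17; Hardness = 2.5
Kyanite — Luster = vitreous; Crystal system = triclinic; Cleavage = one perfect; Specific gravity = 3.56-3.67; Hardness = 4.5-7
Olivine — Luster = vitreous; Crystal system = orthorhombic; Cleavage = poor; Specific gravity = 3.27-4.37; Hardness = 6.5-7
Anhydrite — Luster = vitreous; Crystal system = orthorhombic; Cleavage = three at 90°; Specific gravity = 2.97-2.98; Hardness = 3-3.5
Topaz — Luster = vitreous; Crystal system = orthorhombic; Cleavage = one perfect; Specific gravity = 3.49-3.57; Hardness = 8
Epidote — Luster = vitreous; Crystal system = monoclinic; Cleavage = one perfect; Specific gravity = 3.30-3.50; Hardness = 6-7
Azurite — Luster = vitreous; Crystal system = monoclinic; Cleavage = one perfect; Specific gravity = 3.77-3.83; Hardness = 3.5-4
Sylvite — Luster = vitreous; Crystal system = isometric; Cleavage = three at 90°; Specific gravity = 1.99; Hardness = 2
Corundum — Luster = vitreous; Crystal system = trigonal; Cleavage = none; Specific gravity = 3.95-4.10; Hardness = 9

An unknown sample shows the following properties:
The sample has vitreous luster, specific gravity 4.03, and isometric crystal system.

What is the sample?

Vitreous luster rules out Sphalerite, Cassiterite.
Specific gravity 4.03 — narrows the field to Garnet, Olivine, Corundum.
Isometric crystal system — leaves Garnet.
The only mineral consistent with every observation is Garnet.

Garnet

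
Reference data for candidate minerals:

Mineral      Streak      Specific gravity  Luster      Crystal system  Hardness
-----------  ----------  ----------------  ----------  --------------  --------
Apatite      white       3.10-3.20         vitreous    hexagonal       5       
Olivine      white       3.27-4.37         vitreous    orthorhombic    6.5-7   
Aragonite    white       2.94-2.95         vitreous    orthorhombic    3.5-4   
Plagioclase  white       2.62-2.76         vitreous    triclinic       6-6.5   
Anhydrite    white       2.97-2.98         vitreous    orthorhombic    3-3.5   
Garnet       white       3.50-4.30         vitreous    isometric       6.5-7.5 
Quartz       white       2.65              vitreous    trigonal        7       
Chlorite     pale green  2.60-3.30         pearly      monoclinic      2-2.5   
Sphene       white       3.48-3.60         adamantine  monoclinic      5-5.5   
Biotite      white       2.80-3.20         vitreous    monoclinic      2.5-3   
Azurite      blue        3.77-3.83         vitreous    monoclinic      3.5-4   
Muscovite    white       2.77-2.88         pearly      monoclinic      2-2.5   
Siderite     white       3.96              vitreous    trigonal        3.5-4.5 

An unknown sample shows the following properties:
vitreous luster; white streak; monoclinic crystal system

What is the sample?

Vitreous luster is inconsistent with Chlorite, Sphene, Muscovite.
White streak rules out Azurite.
Monoclinic crystal system: narrows the field to Biotite.
Only Biotite satisfies all observations.

Biotite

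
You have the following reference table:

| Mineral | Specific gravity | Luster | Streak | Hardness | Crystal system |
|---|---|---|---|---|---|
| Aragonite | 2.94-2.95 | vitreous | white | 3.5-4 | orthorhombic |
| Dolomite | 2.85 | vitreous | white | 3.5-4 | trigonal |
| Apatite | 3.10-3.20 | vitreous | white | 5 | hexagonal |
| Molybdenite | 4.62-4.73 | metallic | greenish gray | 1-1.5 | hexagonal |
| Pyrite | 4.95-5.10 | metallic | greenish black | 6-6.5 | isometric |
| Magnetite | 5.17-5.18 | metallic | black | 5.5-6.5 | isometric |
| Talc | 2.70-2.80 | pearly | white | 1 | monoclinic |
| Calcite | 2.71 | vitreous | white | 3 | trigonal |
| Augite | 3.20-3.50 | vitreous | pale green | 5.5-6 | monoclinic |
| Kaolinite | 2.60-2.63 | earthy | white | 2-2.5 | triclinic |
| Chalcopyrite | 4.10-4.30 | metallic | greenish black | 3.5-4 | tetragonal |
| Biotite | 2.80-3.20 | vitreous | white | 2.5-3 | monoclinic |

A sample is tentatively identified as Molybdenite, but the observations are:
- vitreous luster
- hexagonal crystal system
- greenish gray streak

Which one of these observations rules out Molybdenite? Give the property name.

Vitreous luster: Molybdenite has metallic luster — does not match.
Hexagonal crystal system: Molybdenite has hexagonal system — matches.
Greenish gray streak: Molybdenite has greenish gray streak — matches.
Only the luster is inconsistent.

luster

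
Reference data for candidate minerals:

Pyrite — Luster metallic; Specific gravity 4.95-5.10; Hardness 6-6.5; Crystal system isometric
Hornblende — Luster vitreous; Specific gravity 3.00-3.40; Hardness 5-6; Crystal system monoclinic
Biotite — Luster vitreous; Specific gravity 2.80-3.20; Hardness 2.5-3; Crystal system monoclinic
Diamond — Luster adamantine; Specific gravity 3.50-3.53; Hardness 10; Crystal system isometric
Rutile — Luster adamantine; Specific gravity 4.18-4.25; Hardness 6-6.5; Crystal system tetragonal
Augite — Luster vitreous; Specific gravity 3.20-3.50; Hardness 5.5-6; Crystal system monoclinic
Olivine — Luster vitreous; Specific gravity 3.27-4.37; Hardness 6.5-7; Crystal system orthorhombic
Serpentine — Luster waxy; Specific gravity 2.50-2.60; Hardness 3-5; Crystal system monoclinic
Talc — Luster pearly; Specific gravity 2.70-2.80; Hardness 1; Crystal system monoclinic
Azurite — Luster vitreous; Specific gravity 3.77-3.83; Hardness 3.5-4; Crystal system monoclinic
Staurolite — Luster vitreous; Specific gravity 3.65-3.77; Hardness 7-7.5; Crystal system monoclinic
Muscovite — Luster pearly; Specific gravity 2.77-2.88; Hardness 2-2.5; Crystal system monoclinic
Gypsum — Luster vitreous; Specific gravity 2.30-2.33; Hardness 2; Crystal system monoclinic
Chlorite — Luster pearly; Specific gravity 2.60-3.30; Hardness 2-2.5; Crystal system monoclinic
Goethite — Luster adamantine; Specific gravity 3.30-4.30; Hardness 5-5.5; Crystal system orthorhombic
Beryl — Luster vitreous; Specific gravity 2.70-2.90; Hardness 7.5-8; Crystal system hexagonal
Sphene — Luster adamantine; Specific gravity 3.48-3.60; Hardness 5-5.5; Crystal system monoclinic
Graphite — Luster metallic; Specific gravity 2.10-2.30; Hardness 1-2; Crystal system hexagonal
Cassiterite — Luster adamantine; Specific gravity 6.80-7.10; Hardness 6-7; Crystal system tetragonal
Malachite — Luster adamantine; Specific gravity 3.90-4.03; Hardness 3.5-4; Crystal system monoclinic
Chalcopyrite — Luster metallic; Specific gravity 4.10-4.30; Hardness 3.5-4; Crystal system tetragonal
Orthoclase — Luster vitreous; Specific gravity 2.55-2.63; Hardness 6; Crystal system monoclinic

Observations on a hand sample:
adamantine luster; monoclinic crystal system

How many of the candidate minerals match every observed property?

2

Adamantine luster: only Diamond, Rutile, Goethite, Sphene, Cassiterite, Malachite remain.
Monoclinic crystal system: Sphene, Malachite remain.
Consistent with every observation: Malachite, Sphene.
That is 2 minerals.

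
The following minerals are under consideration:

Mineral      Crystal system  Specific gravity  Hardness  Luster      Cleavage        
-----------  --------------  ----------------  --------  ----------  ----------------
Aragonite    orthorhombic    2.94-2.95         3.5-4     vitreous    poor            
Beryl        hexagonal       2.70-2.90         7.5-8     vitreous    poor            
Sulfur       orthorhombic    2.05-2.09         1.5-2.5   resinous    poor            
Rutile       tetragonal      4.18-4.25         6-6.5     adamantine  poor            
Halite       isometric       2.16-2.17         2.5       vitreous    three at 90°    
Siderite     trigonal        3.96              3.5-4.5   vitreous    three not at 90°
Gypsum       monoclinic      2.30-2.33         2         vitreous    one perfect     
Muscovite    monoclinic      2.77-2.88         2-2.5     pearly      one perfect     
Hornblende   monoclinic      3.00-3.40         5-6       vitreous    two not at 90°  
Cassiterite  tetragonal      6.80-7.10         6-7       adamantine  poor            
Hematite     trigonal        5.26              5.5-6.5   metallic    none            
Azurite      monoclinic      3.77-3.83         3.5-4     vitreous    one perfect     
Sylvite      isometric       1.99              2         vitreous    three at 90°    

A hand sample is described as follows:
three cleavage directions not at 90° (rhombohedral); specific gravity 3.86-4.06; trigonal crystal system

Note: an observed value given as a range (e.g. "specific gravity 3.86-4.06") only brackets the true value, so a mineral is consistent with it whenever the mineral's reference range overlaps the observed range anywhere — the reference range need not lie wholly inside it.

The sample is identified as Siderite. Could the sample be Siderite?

Three cleavage directions not at 90° (rhombohedral) — agrees with Siderite (cleavage three not at 90°).
Specific gravity 3.86-4.06 — agrees with Siderite (SG 3.96).
Trigonal crystal system — agrees with Siderite (trigonal system).
All observations are consistent with the tabulated values for Siderite.

Consistent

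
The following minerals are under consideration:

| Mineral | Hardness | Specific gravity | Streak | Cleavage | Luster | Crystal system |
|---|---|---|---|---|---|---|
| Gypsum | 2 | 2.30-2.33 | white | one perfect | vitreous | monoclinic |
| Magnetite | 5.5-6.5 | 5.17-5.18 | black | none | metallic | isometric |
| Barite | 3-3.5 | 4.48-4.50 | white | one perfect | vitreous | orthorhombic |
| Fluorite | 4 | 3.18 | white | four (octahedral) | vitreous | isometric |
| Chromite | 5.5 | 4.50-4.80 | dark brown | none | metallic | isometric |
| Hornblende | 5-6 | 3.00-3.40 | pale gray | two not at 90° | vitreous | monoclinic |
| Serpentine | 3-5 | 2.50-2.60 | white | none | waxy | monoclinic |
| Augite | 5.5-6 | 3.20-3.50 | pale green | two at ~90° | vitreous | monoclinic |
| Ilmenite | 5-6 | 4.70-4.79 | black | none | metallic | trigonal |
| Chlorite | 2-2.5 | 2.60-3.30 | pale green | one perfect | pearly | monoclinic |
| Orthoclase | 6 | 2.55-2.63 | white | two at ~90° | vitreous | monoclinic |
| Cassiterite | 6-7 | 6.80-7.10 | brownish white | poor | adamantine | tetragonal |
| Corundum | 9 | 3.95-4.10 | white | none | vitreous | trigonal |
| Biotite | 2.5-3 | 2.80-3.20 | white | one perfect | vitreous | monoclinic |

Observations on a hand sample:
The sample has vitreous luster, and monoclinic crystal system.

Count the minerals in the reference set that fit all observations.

Vitreous luster is inconsistent with Magnetite, Chromite, Serpentine, Ilmenite, Chlorite, Cassiterite.
Monoclinic crystal system rules out Barite, Fluorite, Corundum.
Remaining candidates: Augite, Biotite, Gypsum, Hornblende, Orthoclase.
That is 5 minerals.

5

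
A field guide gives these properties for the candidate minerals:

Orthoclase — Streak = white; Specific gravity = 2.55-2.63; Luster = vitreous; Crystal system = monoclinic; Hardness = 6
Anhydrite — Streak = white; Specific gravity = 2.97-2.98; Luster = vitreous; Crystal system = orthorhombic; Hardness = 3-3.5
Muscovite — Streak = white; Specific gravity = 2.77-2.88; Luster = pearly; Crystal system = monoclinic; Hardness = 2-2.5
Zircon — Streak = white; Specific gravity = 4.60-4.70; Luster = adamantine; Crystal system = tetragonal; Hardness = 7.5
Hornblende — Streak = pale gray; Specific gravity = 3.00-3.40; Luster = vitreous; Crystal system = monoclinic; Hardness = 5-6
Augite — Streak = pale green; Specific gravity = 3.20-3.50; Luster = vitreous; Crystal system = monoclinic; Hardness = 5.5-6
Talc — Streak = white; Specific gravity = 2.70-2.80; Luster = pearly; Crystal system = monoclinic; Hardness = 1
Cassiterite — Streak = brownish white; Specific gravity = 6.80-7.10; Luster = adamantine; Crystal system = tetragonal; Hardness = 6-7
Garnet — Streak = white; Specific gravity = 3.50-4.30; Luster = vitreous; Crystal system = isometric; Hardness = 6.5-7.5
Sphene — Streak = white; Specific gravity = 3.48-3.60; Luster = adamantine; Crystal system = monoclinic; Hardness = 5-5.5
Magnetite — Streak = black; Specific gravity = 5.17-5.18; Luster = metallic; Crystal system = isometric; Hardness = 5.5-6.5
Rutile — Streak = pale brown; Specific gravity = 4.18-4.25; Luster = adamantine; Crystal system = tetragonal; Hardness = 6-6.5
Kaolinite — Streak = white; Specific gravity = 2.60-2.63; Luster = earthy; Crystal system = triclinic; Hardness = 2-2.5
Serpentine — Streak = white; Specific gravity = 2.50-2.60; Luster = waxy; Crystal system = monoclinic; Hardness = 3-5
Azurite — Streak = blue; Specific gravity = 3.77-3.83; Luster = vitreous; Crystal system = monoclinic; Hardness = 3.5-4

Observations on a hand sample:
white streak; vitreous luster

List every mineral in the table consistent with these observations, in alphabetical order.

White streak is inconsistent with Hornblende, Augite, Cassiterite, Magnetite, Rutile, Azurite.
Vitreous luster: leaves Orthoclase, Anhydrite, Garnet.
Consistent with every observation: Anhydrite, Garnet, Orthoclase.

Anhydrite, Garnet, Orthoclase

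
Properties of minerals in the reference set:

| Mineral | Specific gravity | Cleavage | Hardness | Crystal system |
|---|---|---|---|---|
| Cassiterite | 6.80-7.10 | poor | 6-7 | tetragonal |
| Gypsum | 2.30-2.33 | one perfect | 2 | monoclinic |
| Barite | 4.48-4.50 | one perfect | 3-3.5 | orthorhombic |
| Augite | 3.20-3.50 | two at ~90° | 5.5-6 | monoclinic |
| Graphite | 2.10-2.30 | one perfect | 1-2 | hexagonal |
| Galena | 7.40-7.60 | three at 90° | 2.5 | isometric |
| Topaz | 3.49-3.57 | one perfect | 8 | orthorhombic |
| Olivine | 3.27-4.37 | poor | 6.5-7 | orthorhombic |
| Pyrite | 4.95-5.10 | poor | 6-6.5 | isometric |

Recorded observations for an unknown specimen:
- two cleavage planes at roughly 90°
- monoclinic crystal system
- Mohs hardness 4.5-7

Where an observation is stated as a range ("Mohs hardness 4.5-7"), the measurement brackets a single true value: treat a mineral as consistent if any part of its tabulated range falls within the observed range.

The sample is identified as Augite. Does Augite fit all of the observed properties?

Two cleavage planes at roughly 90° — is consistent with Augite (cleavage two at ~90°).
Monoclinic crystal system — is consistent with Augite (monoclinic system).
Mohs hardness 4.5-7 — is consistent with Augite (hardness 5.5-6).
All observations are consistent with the tabulated values for Augite.

Consistent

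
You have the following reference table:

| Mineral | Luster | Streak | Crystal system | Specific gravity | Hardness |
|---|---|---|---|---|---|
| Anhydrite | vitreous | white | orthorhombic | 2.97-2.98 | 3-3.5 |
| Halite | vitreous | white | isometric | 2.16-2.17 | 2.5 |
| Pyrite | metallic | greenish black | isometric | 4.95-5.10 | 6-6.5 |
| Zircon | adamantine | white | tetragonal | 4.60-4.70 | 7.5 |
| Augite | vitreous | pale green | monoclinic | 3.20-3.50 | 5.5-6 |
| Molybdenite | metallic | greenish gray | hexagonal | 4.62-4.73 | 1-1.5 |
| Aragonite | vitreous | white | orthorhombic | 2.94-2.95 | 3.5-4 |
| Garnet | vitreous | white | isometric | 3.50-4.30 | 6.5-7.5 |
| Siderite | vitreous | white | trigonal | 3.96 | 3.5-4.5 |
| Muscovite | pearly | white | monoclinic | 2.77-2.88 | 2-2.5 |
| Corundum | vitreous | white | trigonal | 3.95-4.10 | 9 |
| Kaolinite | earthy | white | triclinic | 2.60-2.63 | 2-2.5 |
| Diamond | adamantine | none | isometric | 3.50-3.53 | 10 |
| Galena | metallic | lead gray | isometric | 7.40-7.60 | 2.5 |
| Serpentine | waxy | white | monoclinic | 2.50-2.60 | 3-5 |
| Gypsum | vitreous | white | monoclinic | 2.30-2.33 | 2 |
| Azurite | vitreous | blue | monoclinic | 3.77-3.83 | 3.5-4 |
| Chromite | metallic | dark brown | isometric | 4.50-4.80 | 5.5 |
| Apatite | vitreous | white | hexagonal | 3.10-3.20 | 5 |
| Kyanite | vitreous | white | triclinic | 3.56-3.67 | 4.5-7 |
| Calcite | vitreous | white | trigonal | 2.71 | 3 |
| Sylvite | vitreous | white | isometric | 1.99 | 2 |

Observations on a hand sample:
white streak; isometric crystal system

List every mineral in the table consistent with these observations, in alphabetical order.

Garnet, Halite, Sylvite

White streak: leaves Anhydrite, Halite, Zircon, Aragonite, Garnet, Siderite, Muscovite, Corundum, Kaolinite, Serpentine, Gypsum, Apatite, Kyanite, Calcite, Sylvite.
Isometric crystal system: only Halite, Garnet, Sylvite remain.
Remaining candidates: Garnet, Halite, Sylvite.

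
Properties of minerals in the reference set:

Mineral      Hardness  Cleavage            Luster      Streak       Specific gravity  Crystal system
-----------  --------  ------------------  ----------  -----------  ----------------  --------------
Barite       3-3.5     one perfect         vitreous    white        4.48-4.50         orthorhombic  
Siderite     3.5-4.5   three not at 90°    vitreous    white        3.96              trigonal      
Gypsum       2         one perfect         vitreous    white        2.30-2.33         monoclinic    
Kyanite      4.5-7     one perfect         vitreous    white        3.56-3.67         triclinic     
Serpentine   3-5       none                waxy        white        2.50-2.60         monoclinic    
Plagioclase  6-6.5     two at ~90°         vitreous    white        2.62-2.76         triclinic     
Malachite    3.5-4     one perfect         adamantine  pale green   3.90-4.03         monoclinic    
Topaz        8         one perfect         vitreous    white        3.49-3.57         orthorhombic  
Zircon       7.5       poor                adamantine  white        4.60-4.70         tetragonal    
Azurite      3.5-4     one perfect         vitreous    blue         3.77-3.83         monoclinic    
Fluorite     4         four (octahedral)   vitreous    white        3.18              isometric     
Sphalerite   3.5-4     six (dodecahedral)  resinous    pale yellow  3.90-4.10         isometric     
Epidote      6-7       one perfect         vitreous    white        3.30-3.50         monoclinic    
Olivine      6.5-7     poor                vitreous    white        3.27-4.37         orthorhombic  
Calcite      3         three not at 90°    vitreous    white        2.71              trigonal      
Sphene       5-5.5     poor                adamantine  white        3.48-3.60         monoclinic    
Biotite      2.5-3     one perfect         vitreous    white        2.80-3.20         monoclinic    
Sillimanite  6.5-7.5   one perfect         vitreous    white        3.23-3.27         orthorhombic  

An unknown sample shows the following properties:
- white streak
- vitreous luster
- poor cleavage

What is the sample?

White streak rules out Malachite, Azurite, Sphalerite.
Vitreous luster rules out Serpentine, Zircon, Sphene.
Poor cleavage — Olivine remains.
Only Olivine satisfies all observations.

Olivine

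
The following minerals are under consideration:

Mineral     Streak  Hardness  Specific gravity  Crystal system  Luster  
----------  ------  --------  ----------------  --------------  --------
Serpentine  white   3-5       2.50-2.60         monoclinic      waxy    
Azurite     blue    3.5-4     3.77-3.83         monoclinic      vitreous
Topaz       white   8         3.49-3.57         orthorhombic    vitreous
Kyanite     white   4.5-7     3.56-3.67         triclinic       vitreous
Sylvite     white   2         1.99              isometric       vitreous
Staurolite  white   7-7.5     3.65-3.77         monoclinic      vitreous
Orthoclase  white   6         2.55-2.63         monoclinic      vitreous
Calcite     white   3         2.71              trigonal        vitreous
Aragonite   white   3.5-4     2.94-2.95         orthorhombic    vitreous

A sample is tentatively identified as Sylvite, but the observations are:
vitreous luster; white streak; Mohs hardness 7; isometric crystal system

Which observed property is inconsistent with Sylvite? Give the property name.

hardness

Vitreous luster: Sylvite has vitreous luster — within range.
White streak: Sylvite has white streak — within range.
Mohs hardness 7: Sylvite has hardness 2 — inconsistent.
Isometric crystal system: Sylvite has isometric system — within range.
Everything matches except the hardness.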